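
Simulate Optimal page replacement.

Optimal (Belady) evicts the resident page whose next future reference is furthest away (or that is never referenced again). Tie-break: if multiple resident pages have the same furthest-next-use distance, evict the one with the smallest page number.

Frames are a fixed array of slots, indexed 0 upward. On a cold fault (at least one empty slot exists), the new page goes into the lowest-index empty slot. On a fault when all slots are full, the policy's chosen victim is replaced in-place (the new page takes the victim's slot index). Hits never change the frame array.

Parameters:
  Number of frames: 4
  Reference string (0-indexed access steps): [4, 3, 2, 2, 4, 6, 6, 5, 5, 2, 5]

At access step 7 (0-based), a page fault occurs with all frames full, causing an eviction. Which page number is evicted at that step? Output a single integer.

Answer: 3

Derivation:
Step 0: ref 4 -> FAULT, frames=[4,-,-,-]
Step 1: ref 3 -> FAULT, frames=[4,3,-,-]
Step 2: ref 2 -> FAULT, frames=[4,3,2,-]
Step 3: ref 2 -> HIT, frames=[4,3,2,-]
Step 4: ref 4 -> HIT, frames=[4,3,2,-]
Step 5: ref 6 -> FAULT, frames=[4,3,2,6]
Step 6: ref 6 -> HIT, frames=[4,3,2,6]
Step 7: ref 5 -> FAULT, evict 3, frames=[4,5,2,6]
At step 7: evicted page 3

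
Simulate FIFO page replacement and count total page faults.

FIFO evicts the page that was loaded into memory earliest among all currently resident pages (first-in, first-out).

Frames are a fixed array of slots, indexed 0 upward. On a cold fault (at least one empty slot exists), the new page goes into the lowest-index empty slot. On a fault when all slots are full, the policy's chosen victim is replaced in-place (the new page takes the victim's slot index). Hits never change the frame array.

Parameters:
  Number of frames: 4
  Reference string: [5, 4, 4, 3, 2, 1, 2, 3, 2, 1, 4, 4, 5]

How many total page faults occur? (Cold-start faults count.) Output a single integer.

Step 0: ref 5 → FAULT, frames=[5,-,-,-]
Step 1: ref 4 → FAULT, frames=[5,4,-,-]
Step 2: ref 4 → HIT, frames=[5,4,-,-]
Step 3: ref 3 → FAULT, frames=[5,4,3,-]
Step 4: ref 2 → FAULT, frames=[5,4,3,2]
Step 5: ref 1 → FAULT (evict 5), frames=[1,4,3,2]
Step 6: ref 2 → HIT, frames=[1,4,3,2]
Step 7: ref 3 → HIT, frames=[1,4,3,2]
Step 8: ref 2 → HIT, frames=[1,4,3,2]
Step 9: ref 1 → HIT, frames=[1,4,3,2]
Step 10: ref 4 → HIT, frames=[1,4,3,2]
Step 11: ref 4 → HIT, frames=[1,4,3,2]
Step 12: ref 5 → FAULT (evict 4), frames=[1,5,3,2]
Total faults: 6

Answer: 6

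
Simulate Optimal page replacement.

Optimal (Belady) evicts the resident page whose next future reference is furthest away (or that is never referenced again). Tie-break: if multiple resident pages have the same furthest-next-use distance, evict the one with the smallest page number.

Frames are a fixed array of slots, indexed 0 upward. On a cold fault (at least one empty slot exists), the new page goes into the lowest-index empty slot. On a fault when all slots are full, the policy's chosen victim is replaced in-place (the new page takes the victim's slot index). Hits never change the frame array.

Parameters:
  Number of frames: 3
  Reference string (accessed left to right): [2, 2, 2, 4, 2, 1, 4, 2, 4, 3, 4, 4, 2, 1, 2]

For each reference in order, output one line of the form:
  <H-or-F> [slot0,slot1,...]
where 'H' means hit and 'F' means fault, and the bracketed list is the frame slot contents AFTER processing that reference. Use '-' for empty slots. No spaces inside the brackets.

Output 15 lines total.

F [2,-,-]
H [2,-,-]
H [2,-,-]
F [2,4,-]
H [2,4,-]
F [2,4,1]
H [2,4,1]
H [2,4,1]
H [2,4,1]
F [2,4,3]
H [2,4,3]
H [2,4,3]
H [2,4,3]
F [2,4,1]
H [2,4,1]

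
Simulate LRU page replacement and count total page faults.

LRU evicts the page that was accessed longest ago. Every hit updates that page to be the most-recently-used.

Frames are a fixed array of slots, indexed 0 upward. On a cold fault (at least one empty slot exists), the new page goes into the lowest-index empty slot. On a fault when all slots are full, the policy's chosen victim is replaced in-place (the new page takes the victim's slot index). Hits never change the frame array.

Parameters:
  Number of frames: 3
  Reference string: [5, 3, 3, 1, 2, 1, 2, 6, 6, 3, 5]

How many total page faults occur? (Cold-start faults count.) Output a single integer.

Answer: 7

Derivation:
Step 0: ref 5 → FAULT, frames=[5,-,-]
Step 1: ref 3 → FAULT, frames=[5,3,-]
Step 2: ref 3 → HIT, frames=[5,3,-]
Step 3: ref 1 → FAULT, frames=[5,3,1]
Step 4: ref 2 → FAULT (evict 5), frames=[2,3,1]
Step 5: ref 1 → HIT, frames=[2,3,1]
Step 6: ref 2 → HIT, frames=[2,3,1]
Step 7: ref 6 → FAULT (evict 3), frames=[2,6,1]
Step 8: ref 6 → HIT, frames=[2,6,1]
Step 9: ref 3 → FAULT (evict 1), frames=[2,6,3]
Step 10: ref 5 → FAULT (evict 2), frames=[5,6,3]
Total faults: 7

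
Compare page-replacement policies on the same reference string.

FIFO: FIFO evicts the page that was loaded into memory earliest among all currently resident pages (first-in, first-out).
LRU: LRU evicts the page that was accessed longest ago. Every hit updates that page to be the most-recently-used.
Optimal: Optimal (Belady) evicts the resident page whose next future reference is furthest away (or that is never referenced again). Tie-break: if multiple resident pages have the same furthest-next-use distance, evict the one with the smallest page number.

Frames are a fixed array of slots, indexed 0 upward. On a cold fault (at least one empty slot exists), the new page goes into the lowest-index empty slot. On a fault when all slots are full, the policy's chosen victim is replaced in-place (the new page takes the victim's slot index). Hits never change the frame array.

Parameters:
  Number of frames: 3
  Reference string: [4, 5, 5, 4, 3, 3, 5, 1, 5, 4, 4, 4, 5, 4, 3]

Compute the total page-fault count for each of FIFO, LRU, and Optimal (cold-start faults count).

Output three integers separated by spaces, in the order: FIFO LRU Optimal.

--- FIFO ---
  step 0: ref 4 -> FAULT, frames=[4,-,-] (faults so far: 1)
  step 1: ref 5 -> FAULT, frames=[4,5,-] (faults so far: 2)
  step 2: ref 5 -> HIT, frames=[4,5,-] (faults so far: 2)
  step 3: ref 4 -> HIT, frames=[4,5,-] (faults so far: 2)
  step 4: ref 3 -> FAULT, frames=[4,5,3] (faults so far: 3)
  step 5: ref 3 -> HIT, frames=[4,5,3] (faults so far: 3)
  step 6: ref 5 -> HIT, frames=[4,5,3] (faults so far: 3)
  step 7: ref 1 -> FAULT, evict 4, frames=[1,5,3] (faults so far: 4)
  step 8: ref 5 -> HIT, frames=[1,5,3] (faults so far: 4)
  step 9: ref 4 -> FAULT, evict 5, frames=[1,4,3] (faults so far: 5)
  step 10: ref 4 -> HIT, frames=[1,4,3] (faults so far: 5)
  step 11: ref 4 -> HIT, frames=[1,4,3] (faults so far: 5)
  step 12: ref 5 -> FAULT, evict 3, frames=[1,4,5] (faults so far: 6)
  step 13: ref 4 -> HIT, frames=[1,4,5] (faults so far: 6)
  step 14: ref 3 -> FAULT, evict 1, frames=[3,4,5] (faults so far: 7)
  FIFO total faults: 7
--- LRU ---
  step 0: ref 4 -> FAULT, frames=[4,-,-] (faults so far: 1)
  step 1: ref 5 -> FAULT, frames=[4,5,-] (faults so far: 2)
  step 2: ref 5 -> HIT, frames=[4,5,-] (faults so far: 2)
  step 3: ref 4 -> HIT, frames=[4,5,-] (faults so far: 2)
  step 4: ref 3 -> FAULT, frames=[4,5,3] (faults so far: 3)
  step 5: ref 3 -> HIT, frames=[4,5,3] (faults so far: 3)
  step 6: ref 5 -> HIT, frames=[4,5,3] (faults so far: 3)
  step 7: ref 1 -> FAULT, evict 4, frames=[1,5,3] (faults so far: 4)
  step 8: ref 5 -> HIT, frames=[1,5,3] (faults so far: 4)
  step 9: ref 4 -> FAULT, evict 3, frames=[1,5,4] (faults so far: 5)
  step 10: ref 4 -> HIT, frames=[1,5,4] (faults so far: 5)
  step 11: ref 4 -> HIT, frames=[1,5,4] (faults so far: 5)
  step 12: ref 5 -> HIT, frames=[1,5,4] (faults so far: 5)
  step 13: ref 4 -> HIT, frames=[1,5,4] (faults so far: 5)
  step 14: ref 3 -> FAULT, evict 1, frames=[3,5,4] (faults so far: 6)
  LRU total faults: 6
--- Optimal ---
  step 0: ref 4 -> FAULT, frames=[4,-,-] (faults so far: 1)
  step 1: ref 5 -> FAULT, frames=[4,5,-] (faults so far: 2)
  step 2: ref 5 -> HIT, frames=[4,5,-] (faults so far: 2)
  step 3: ref 4 -> HIT, frames=[4,5,-] (faults so far: 2)
  step 4: ref 3 -> FAULT, frames=[4,5,3] (faults so far: 3)
  step 5: ref 3 -> HIT, frames=[4,5,3] (faults so far: 3)
  step 6: ref 5 -> HIT, frames=[4,5,3] (faults so far: 3)
  step 7: ref 1 -> FAULT, evict 3, frames=[4,5,1] (faults so far: 4)
  step 8: ref 5 -> HIT, frames=[4,5,1] (faults so far: 4)
  step 9: ref 4 -> HIT, frames=[4,5,1] (faults so far: 4)
  step 10: ref 4 -> HIT, frames=[4,5,1] (faults so far: 4)
  step 11: ref 4 -> HIT, frames=[4,5,1] (faults so far: 4)
  step 12: ref 5 -> HIT, frames=[4,5,1] (faults so far: 4)
  step 13: ref 4 -> HIT, frames=[4,5,1] (faults so far: 4)
  step 14: ref 3 -> FAULT, evict 1, frames=[4,5,3] (faults so far: 5)
  Optimal total faults: 5

Answer: 7 6 5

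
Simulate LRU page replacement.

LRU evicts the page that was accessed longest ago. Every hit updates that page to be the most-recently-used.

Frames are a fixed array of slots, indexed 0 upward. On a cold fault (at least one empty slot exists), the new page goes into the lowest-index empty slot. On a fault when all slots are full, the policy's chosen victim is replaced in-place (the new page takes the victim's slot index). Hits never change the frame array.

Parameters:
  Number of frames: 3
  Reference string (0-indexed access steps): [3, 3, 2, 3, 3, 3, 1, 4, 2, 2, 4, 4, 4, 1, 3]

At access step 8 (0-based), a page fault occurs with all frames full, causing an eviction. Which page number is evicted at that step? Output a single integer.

Answer: 3

Derivation:
Step 0: ref 3 -> FAULT, frames=[3,-,-]
Step 1: ref 3 -> HIT, frames=[3,-,-]
Step 2: ref 2 -> FAULT, frames=[3,2,-]
Step 3: ref 3 -> HIT, frames=[3,2,-]
Step 4: ref 3 -> HIT, frames=[3,2,-]
Step 5: ref 3 -> HIT, frames=[3,2,-]
Step 6: ref 1 -> FAULT, frames=[3,2,1]
Step 7: ref 4 -> FAULT, evict 2, frames=[3,4,1]
Step 8: ref 2 -> FAULT, evict 3, frames=[2,4,1]
At step 8: evicted page 3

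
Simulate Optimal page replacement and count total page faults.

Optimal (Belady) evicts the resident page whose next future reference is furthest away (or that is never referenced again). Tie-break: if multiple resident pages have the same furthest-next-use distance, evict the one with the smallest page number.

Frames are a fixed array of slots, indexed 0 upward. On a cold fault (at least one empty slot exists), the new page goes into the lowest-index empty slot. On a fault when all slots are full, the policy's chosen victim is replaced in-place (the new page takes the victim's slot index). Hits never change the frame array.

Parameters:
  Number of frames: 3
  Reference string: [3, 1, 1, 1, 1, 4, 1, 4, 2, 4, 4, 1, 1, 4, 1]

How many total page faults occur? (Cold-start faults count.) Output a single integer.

Step 0: ref 3 → FAULT, frames=[3,-,-]
Step 1: ref 1 → FAULT, frames=[3,1,-]
Step 2: ref 1 → HIT, frames=[3,1,-]
Step 3: ref 1 → HIT, frames=[3,1,-]
Step 4: ref 1 → HIT, frames=[3,1,-]
Step 5: ref 4 → FAULT, frames=[3,1,4]
Step 6: ref 1 → HIT, frames=[3,1,4]
Step 7: ref 4 → HIT, frames=[3,1,4]
Step 8: ref 2 → FAULT (evict 3), frames=[2,1,4]
Step 9: ref 4 → HIT, frames=[2,1,4]
Step 10: ref 4 → HIT, frames=[2,1,4]
Step 11: ref 1 → HIT, frames=[2,1,4]
Step 12: ref 1 → HIT, frames=[2,1,4]
Step 13: ref 4 → HIT, frames=[2,1,4]
Step 14: ref 1 → HIT, frames=[2,1,4]
Total faults: 4

Answer: 4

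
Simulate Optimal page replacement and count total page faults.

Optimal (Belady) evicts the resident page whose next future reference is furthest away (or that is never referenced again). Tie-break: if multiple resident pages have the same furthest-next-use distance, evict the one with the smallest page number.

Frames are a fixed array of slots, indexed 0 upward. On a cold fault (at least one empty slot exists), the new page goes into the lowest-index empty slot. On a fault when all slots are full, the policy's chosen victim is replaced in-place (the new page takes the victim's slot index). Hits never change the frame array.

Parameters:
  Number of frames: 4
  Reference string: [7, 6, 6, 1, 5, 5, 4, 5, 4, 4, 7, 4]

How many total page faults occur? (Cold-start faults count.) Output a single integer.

Step 0: ref 7 → FAULT, frames=[7,-,-,-]
Step 1: ref 6 → FAULT, frames=[7,6,-,-]
Step 2: ref 6 → HIT, frames=[7,6,-,-]
Step 3: ref 1 → FAULT, frames=[7,6,1,-]
Step 4: ref 5 → FAULT, frames=[7,6,1,5]
Step 5: ref 5 → HIT, frames=[7,6,1,5]
Step 6: ref 4 → FAULT (evict 1), frames=[7,6,4,5]
Step 7: ref 5 → HIT, frames=[7,6,4,5]
Step 8: ref 4 → HIT, frames=[7,6,4,5]
Step 9: ref 4 → HIT, frames=[7,6,4,5]
Step 10: ref 7 → HIT, frames=[7,6,4,5]
Step 11: ref 4 → HIT, frames=[7,6,4,5]
Total faults: 5

Answer: 5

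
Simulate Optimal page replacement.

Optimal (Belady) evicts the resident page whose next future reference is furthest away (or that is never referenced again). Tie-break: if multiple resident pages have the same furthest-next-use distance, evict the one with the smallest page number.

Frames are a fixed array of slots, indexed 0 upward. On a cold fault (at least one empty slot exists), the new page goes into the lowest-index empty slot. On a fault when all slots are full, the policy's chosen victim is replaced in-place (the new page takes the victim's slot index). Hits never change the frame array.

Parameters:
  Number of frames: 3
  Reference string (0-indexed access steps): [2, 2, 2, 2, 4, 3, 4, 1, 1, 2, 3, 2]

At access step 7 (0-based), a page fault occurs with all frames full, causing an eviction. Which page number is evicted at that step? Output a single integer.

Answer: 4

Derivation:
Step 0: ref 2 -> FAULT, frames=[2,-,-]
Step 1: ref 2 -> HIT, frames=[2,-,-]
Step 2: ref 2 -> HIT, frames=[2,-,-]
Step 3: ref 2 -> HIT, frames=[2,-,-]
Step 4: ref 4 -> FAULT, frames=[2,4,-]
Step 5: ref 3 -> FAULT, frames=[2,4,3]
Step 6: ref 4 -> HIT, frames=[2,4,3]
Step 7: ref 1 -> FAULT, evict 4, frames=[2,1,3]
At step 7: evicted page 4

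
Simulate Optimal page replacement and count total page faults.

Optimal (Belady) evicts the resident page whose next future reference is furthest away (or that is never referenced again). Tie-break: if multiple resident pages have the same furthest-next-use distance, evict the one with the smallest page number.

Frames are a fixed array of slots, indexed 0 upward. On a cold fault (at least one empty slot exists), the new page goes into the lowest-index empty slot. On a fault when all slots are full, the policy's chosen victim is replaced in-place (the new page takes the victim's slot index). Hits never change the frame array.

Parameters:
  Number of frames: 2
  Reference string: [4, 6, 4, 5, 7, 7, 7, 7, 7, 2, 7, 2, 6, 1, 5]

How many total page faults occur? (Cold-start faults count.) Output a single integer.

Step 0: ref 4 → FAULT, frames=[4,-]
Step 1: ref 6 → FAULT, frames=[4,6]
Step 2: ref 4 → HIT, frames=[4,6]
Step 3: ref 5 → FAULT (evict 4), frames=[5,6]
Step 4: ref 7 → FAULT (evict 5), frames=[7,6]
Step 5: ref 7 → HIT, frames=[7,6]
Step 6: ref 7 → HIT, frames=[7,6]
Step 7: ref 7 → HIT, frames=[7,6]
Step 8: ref 7 → HIT, frames=[7,6]
Step 9: ref 2 → FAULT (evict 6), frames=[7,2]
Step 10: ref 7 → HIT, frames=[7,2]
Step 11: ref 2 → HIT, frames=[7,2]
Step 12: ref 6 → FAULT (evict 2), frames=[7,6]
Step 13: ref 1 → FAULT (evict 6), frames=[7,1]
Step 14: ref 5 → FAULT (evict 1), frames=[7,5]
Total faults: 8

Answer: 8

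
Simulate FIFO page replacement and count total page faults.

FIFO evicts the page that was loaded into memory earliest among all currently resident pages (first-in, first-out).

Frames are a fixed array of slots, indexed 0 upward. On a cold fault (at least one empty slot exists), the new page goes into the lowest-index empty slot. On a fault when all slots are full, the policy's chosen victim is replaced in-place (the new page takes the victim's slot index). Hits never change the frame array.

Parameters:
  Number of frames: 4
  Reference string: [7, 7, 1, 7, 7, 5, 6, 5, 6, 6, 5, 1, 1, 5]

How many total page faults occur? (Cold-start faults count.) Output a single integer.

Answer: 4

Derivation:
Step 0: ref 7 → FAULT, frames=[7,-,-,-]
Step 1: ref 7 → HIT, frames=[7,-,-,-]
Step 2: ref 1 → FAULT, frames=[7,1,-,-]
Step 3: ref 7 → HIT, frames=[7,1,-,-]
Step 4: ref 7 → HIT, frames=[7,1,-,-]
Step 5: ref 5 → FAULT, frames=[7,1,5,-]
Step 6: ref 6 → FAULT, frames=[7,1,5,6]
Step 7: ref 5 → HIT, frames=[7,1,5,6]
Step 8: ref 6 → HIT, frames=[7,1,5,6]
Step 9: ref 6 → HIT, frames=[7,1,5,6]
Step 10: ref 5 → HIT, frames=[7,1,5,6]
Step 11: ref 1 → HIT, frames=[7,1,5,6]
Step 12: ref 1 → HIT, frames=[7,1,5,6]
Step 13: ref 5 → HIT, frames=[7,1,5,6]
Total faults: 4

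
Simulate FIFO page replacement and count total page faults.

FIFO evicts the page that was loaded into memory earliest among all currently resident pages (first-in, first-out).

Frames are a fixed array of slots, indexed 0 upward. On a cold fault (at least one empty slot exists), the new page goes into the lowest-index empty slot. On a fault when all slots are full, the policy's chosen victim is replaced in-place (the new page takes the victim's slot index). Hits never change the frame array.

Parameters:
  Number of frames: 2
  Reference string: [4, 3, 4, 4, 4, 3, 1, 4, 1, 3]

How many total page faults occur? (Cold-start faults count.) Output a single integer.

Step 0: ref 4 → FAULT, frames=[4,-]
Step 1: ref 3 → FAULT, frames=[4,3]
Step 2: ref 4 → HIT, frames=[4,3]
Step 3: ref 4 → HIT, frames=[4,3]
Step 4: ref 4 → HIT, frames=[4,3]
Step 5: ref 3 → HIT, frames=[4,3]
Step 6: ref 1 → FAULT (evict 4), frames=[1,3]
Step 7: ref 4 → FAULT (evict 3), frames=[1,4]
Step 8: ref 1 → HIT, frames=[1,4]
Step 9: ref 3 → FAULT (evict 1), frames=[3,4]
Total faults: 5

Answer: 5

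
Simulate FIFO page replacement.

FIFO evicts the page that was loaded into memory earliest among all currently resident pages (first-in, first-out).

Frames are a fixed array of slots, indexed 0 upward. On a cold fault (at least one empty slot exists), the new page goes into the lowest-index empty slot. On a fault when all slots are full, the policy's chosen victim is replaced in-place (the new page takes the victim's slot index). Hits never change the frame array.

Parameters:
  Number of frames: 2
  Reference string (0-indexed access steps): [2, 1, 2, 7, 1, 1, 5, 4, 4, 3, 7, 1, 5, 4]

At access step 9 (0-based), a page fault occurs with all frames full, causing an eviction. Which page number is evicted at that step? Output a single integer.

Step 0: ref 2 -> FAULT, frames=[2,-]
Step 1: ref 1 -> FAULT, frames=[2,1]
Step 2: ref 2 -> HIT, frames=[2,1]
Step 3: ref 7 -> FAULT, evict 2, frames=[7,1]
Step 4: ref 1 -> HIT, frames=[7,1]
Step 5: ref 1 -> HIT, frames=[7,1]
Step 6: ref 5 -> FAULT, evict 1, frames=[7,5]
Step 7: ref 4 -> FAULT, evict 7, frames=[4,5]
Step 8: ref 4 -> HIT, frames=[4,5]
Step 9: ref 3 -> FAULT, evict 5, frames=[4,3]
At step 9: evicted page 5

Answer: 5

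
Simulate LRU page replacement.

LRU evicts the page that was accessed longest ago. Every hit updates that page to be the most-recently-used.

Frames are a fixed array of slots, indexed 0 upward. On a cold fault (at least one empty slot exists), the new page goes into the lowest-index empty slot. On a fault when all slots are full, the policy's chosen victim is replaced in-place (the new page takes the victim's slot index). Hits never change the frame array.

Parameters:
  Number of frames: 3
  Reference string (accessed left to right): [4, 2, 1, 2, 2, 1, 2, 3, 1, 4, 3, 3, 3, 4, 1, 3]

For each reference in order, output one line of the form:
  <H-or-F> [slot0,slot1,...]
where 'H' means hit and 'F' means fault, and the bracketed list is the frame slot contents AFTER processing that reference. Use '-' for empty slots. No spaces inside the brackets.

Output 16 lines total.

F [4,-,-]
F [4,2,-]
F [4,2,1]
H [4,2,1]
H [4,2,1]
H [4,2,1]
H [4,2,1]
F [3,2,1]
H [3,2,1]
F [3,4,1]
H [3,4,1]
H [3,4,1]
H [3,4,1]
H [3,4,1]
H [3,4,1]
H [3,4,1]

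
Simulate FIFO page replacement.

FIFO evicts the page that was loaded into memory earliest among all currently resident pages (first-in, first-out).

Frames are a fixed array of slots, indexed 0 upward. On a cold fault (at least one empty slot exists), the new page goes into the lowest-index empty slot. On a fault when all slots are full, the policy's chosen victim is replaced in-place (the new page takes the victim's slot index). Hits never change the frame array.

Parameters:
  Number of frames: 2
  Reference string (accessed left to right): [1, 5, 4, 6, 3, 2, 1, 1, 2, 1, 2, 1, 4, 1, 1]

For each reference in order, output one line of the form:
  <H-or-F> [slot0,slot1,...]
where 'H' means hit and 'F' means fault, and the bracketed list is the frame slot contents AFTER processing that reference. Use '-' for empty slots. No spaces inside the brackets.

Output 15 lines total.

F [1,-]
F [1,5]
F [4,5]
F [4,6]
F [3,6]
F [3,2]
F [1,2]
H [1,2]
H [1,2]
H [1,2]
H [1,2]
H [1,2]
F [1,4]
H [1,4]
H [1,4]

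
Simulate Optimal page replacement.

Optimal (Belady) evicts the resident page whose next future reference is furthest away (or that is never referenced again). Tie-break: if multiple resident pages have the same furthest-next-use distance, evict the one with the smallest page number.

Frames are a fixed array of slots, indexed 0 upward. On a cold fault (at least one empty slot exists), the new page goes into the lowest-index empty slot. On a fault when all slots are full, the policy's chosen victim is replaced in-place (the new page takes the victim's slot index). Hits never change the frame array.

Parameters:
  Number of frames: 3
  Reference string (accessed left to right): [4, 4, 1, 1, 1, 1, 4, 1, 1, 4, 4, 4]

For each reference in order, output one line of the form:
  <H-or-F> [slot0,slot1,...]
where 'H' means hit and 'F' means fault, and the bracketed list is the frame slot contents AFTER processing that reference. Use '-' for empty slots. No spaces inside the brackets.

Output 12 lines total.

F [4,-,-]
H [4,-,-]
F [4,1,-]
H [4,1,-]
H [4,1,-]
H [4,1,-]
H [4,1,-]
H [4,1,-]
H [4,1,-]
H [4,1,-]
H [4,1,-]
H [4,1,-]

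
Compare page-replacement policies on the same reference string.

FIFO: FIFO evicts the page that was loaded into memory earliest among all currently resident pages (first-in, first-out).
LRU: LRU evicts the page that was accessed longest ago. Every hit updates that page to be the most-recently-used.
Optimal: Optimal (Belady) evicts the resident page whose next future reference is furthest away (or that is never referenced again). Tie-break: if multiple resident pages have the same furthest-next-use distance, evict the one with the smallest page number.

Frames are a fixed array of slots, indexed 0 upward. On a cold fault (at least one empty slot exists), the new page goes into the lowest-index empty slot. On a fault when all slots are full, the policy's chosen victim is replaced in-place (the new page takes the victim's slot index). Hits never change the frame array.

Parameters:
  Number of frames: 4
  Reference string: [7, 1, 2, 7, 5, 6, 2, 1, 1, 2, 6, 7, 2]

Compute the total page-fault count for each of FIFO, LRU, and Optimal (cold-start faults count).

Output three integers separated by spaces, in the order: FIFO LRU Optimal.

Answer: 6 7 5

Derivation:
--- FIFO ---
  step 0: ref 7 -> FAULT, frames=[7,-,-,-] (faults so far: 1)
  step 1: ref 1 -> FAULT, frames=[7,1,-,-] (faults so far: 2)
  step 2: ref 2 -> FAULT, frames=[7,1,2,-] (faults so far: 3)
  step 3: ref 7 -> HIT, frames=[7,1,2,-] (faults so far: 3)
  step 4: ref 5 -> FAULT, frames=[7,1,2,5] (faults so far: 4)
  step 5: ref 6 -> FAULT, evict 7, frames=[6,1,2,5] (faults so far: 5)
  step 6: ref 2 -> HIT, frames=[6,1,2,5] (faults so far: 5)
  step 7: ref 1 -> HIT, frames=[6,1,2,5] (faults so far: 5)
  step 8: ref 1 -> HIT, frames=[6,1,2,5] (faults so far: 5)
  step 9: ref 2 -> HIT, frames=[6,1,2,5] (faults so far: 5)
  step 10: ref 6 -> HIT, frames=[6,1,2,5] (faults so far: 5)
  step 11: ref 7 -> FAULT, evict 1, frames=[6,7,2,5] (faults so far: 6)
  step 12: ref 2 -> HIT, frames=[6,7,2,5] (faults so far: 6)
  FIFO total faults: 6
--- LRU ---
  step 0: ref 7 -> FAULT, frames=[7,-,-,-] (faults so far: 1)
  step 1: ref 1 -> FAULT, frames=[7,1,-,-] (faults so far: 2)
  step 2: ref 2 -> FAULT, frames=[7,1,2,-] (faults so far: 3)
  step 3: ref 7 -> HIT, frames=[7,1,2,-] (faults so far: 3)
  step 4: ref 5 -> FAULT, frames=[7,1,2,5] (faults so far: 4)
  step 5: ref 6 -> FAULT, evict 1, frames=[7,6,2,5] (faults so far: 5)
  step 6: ref 2 -> HIT, frames=[7,6,2,5] (faults so far: 5)
  step 7: ref 1 -> FAULT, evict 7, frames=[1,6,2,5] (faults so far: 6)
  step 8: ref 1 -> HIT, frames=[1,6,2,5] (faults so far: 6)
  step 9: ref 2 -> HIT, frames=[1,6,2,5] (faults so far: 6)
  step 10: ref 6 -> HIT, frames=[1,6,2,5] (faults so far: 6)
  step 11: ref 7 -> FAULT, evict 5, frames=[1,6,2,7] (faults so far: 7)
  step 12: ref 2 -> HIT, frames=[1,6,2,7] (faults so far: 7)
  LRU total faults: 7
--- Optimal ---
  step 0: ref 7 -> FAULT, frames=[7,-,-,-] (faults so far: 1)
  step 1: ref 1 -> FAULT, frames=[7,1,-,-] (faults so far: 2)
  step 2: ref 2 -> FAULT, frames=[7,1,2,-] (faults so far: 3)
  step 3: ref 7 -> HIT, frames=[7,1,2,-] (faults so far: 3)
  step 4: ref 5 -> FAULT, frames=[7,1,2,5] (faults so far: 4)
  step 5: ref 6 -> FAULT, evict 5, frames=[7,1,2,6] (faults so far: 5)
  step 6: ref 2 -> HIT, frames=[7,1,2,6] (faults so far: 5)
  step 7: ref 1 -> HIT, frames=[7,1,2,6] (faults so far: 5)
  step 8: ref 1 -> HIT, frames=[7,1,2,6] (faults so far: 5)
  step 9: ref 2 -> HIT, frames=[7,1,2,6] (faults so far: 5)
  step 10: ref 6 -> HIT, frames=[7,1,2,6] (faults so far: 5)
  step 11: ref 7 -> HIT, frames=[7,1,2,6] (faults so far: 5)
  step 12: ref 2 -> HIT, frames=[7,1,2,6] (faults so far: 5)
  Optimal total faults: 5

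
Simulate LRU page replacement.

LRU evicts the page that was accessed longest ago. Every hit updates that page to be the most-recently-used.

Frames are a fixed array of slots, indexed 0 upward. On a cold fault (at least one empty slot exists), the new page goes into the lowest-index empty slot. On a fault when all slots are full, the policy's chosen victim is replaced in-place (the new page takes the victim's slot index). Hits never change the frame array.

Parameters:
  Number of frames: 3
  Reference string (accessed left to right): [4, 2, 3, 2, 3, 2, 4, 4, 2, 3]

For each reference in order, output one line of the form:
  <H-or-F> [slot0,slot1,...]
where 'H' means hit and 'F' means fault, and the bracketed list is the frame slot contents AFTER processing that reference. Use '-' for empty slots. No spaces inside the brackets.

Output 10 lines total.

F [4,-,-]
F [4,2,-]
F [4,2,3]
H [4,2,3]
H [4,2,3]
H [4,2,3]
H [4,2,3]
H [4,2,3]
H [4,2,3]
H [4,2,3]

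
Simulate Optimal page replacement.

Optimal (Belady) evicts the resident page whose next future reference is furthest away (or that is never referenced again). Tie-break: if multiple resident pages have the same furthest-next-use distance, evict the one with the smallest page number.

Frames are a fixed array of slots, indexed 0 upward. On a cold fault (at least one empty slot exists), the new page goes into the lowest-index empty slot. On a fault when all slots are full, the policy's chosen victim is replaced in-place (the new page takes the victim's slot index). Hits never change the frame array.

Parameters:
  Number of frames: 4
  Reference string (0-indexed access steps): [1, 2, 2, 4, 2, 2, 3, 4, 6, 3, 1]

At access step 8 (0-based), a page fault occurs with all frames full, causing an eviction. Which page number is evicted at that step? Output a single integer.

Step 0: ref 1 -> FAULT, frames=[1,-,-,-]
Step 1: ref 2 -> FAULT, frames=[1,2,-,-]
Step 2: ref 2 -> HIT, frames=[1,2,-,-]
Step 3: ref 4 -> FAULT, frames=[1,2,4,-]
Step 4: ref 2 -> HIT, frames=[1,2,4,-]
Step 5: ref 2 -> HIT, frames=[1,2,4,-]
Step 6: ref 3 -> FAULT, frames=[1,2,4,3]
Step 7: ref 4 -> HIT, frames=[1,2,4,3]
Step 8: ref 6 -> FAULT, evict 2, frames=[1,6,4,3]
At step 8: evicted page 2

Answer: 2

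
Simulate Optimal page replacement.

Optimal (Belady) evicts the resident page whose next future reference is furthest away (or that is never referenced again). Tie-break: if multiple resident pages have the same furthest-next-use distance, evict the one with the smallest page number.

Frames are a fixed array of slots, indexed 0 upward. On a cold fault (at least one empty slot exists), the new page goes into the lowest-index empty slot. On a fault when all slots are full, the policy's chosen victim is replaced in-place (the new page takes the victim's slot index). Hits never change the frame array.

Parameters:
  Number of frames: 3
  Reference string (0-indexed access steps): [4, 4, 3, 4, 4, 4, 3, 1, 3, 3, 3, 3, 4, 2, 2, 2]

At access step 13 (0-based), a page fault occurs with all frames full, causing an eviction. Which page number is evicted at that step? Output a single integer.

Step 0: ref 4 -> FAULT, frames=[4,-,-]
Step 1: ref 4 -> HIT, frames=[4,-,-]
Step 2: ref 3 -> FAULT, frames=[4,3,-]
Step 3: ref 4 -> HIT, frames=[4,3,-]
Step 4: ref 4 -> HIT, frames=[4,3,-]
Step 5: ref 4 -> HIT, frames=[4,3,-]
Step 6: ref 3 -> HIT, frames=[4,3,-]
Step 7: ref 1 -> FAULT, frames=[4,3,1]
Step 8: ref 3 -> HIT, frames=[4,3,1]
Step 9: ref 3 -> HIT, frames=[4,3,1]
Step 10: ref 3 -> HIT, frames=[4,3,1]
Step 11: ref 3 -> HIT, frames=[4,3,1]
Step 12: ref 4 -> HIT, frames=[4,3,1]
Step 13: ref 2 -> FAULT, evict 1, frames=[4,3,2]
At step 13: evicted page 1

Answer: 1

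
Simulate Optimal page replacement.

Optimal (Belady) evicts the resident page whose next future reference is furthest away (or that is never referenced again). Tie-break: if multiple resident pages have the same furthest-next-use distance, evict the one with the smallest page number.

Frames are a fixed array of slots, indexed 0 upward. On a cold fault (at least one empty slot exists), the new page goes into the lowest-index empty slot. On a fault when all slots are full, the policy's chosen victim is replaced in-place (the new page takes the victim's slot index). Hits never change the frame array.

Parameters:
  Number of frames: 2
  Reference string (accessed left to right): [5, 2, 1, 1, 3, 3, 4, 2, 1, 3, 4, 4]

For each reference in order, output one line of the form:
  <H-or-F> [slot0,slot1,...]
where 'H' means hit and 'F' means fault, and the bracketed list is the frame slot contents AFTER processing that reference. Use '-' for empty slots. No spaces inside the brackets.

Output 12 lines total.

F [5,-]
F [5,2]
F [1,2]
H [1,2]
F [3,2]
H [3,2]
F [4,2]
H [4,2]
F [4,1]
F [4,3]
H [4,3]
H [4,3]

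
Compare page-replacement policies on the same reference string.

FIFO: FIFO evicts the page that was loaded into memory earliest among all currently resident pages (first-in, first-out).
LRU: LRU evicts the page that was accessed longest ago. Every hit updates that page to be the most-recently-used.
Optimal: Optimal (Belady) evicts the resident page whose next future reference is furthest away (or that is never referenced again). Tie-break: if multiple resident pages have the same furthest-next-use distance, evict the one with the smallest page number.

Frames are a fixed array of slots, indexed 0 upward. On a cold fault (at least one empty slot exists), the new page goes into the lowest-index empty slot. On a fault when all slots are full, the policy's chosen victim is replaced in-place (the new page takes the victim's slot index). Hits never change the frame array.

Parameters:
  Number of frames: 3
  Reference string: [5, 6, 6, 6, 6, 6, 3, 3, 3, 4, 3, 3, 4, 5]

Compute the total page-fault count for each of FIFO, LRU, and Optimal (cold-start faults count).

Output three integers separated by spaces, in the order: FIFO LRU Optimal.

--- FIFO ---
  step 0: ref 5 -> FAULT, frames=[5,-,-] (faults so far: 1)
  step 1: ref 6 -> FAULT, frames=[5,6,-] (faults so far: 2)
  step 2: ref 6 -> HIT, frames=[5,6,-] (faults so far: 2)
  step 3: ref 6 -> HIT, frames=[5,6,-] (faults so far: 2)
  step 4: ref 6 -> HIT, frames=[5,6,-] (faults so far: 2)
  step 5: ref 6 -> HIT, frames=[5,6,-] (faults so far: 2)
  step 6: ref 3 -> FAULT, frames=[5,6,3] (faults so far: 3)
  step 7: ref 3 -> HIT, frames=[5,6,3] (faults so far: 3)
  step 8: ref 3 -> HIT, frames=[5,6,3] (faults so far: 3)
  step 9: ref 4 -> FAULT, evict 5, frames=[4,6,3] (faults so far: 4)
  step 10: ref 3 -> HIT, frames=[4,6,3] (faults so far: 4)
  step 11: ref 3 -> HIT, frames=[4,6,3] (faults so far: 4)
  step 12: ref 4 -> HIT, frames=[4,6,3] (faults so far: 4)
  step 13: ref 5 -> FAULT, evict 6, frames=[4,5,3] (faults so far: 5)
  FIFO total faults: 5
--- LRU ---
  step 0: ref 5 -> FAULT, frames=[5,-,-] (faults so far: 1)
  step 1: ref 6 -> FAULT, frames=[5,6,-] (faults so far: 2)
  step 2: ref 6 -> HIT, frames=[5,6,-] (faults so far: 2)
  step 3: ref 6 -> HIT, frames=[5,6,-] (faults so far: 2)
  step 4: ref 6 -> HIT, frames=[5,6,-] (faults so far: 2)
  step 5: ref 6 -> HIT, frames=[5,6,-] (faults so far: 2)
  step 6: ref 3 -> FAULT, frames=[5,6,3] (faults so far: 3)
  step 7: ref 3 -> HIT, frames=[5,6,3] (faults so far: 3)
  step 8: ref 3 -> HIT, frames=[5,6,3] (faults so far: 3)
  step 9: ref 4 -> FAULT, evict 5, frames=[4,6,3] (faults so far: 4)
  step 10: ref 3 -> HIT, frames=[4,6,3] (faults so far: 4)
  step 11: ref 3 -> HIT, frames=[4,6,3] (faults so far: 4)
  step 12: ref 4 -> HIT, frames=[4,6,3] (faults so far: 4)
  step 13: ref 5 -> FAULT, evict 6, frames=[4,5,3] (faults so far: 5)
  LRU total faults: 5
--- Optimal ---
  step 0: ref 5 -> FAULT, frames=[5,-,-] (faults so far: 1)
  step 1: ref 6 -> FAULT, frames=[5,6,-] (faults so far: 2)
  step 2: ref 6 -> HIT, frames=[5,6,-] (faults so far: 2)
  step 3: ref 6 -> HIT, frames=[5,6,-] (faults so far: 2)
  step 4: ref 6 -> HIT, frames=[5,6,-] (faults so far: 2)
  step 5: ref 6 -> HIT, frames=[5,6,-] (faults so far: 2)
  step 6: ref 3 -> FAULT, frames=[5,6,3] (faults so far: 3)
  step 7: ref 3 -> HIT, frames=[5,6,3] (faults so far: 3)
  step 8: ref 3 -> HIT, frames=[5,6,3] (faults so far: 3)
  step 9: ref 4 -> FAULT, evict 6, frames=[5,4,3] (faults so far: 4)
  step 10: ref 3 -> HIT, frames=[5,4,3] (faults so far: 4)
  step 11: ref 3 -> HIT, frames=[5,4,3] (faults so far: 4)
  step 12: ref 4 -> HIT, frames=[5,4,3] (faults so far: 4)
  step 13: ref 5 -> HIT, frames=[5,4,3] (faults so far: 4)
  Optimal total faults: 4

Answer: 5 5 4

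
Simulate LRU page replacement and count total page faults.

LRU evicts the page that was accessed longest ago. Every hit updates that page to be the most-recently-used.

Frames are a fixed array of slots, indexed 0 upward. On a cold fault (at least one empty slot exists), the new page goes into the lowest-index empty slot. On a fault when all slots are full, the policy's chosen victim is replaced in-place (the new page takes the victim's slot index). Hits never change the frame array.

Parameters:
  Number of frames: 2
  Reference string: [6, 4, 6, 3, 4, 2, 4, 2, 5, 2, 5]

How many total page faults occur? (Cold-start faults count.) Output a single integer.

Answer: 6

Derivation:
Step 0: ref 6 → FAULT, frames=[6,-]
Step 1: ref 4 → FAULT, frames=[6,4]
Step 2: ref 6 → HIT, frames=[6,4]
Step 3: ref 3 → FAULT (evict 4), frames=[6,3]
Step 4: ref 4 → FAULT (evict 6), frames=[4,3]
Step 5: ref 2 → FAULT (evict 3), frames=[4,2]
Step 6: ref 4 → HIT, frames=[4,2]
Step 7: ref 2 → HIT, frames=[4,2]
Step 8: ref 5 → FAULT (evict 4), frames=[5,2]
Step 9: ref 2 → HIT, frames=[5,2]
Step 10: ref 5 → HIT, frames=[5,2]
Total faults: 6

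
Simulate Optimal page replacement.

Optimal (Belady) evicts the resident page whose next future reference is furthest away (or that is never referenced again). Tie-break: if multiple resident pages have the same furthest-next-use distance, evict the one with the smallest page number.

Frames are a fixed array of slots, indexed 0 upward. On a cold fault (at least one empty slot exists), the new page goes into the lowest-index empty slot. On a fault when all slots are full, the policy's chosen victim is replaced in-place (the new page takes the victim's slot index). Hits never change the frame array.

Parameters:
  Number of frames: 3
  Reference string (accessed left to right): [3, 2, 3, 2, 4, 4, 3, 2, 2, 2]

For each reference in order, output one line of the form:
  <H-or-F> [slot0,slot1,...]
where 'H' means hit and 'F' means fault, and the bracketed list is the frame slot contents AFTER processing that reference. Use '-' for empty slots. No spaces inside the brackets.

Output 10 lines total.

F [3,-,-]
F [3,2,-]
H [3,2,-]
H [3,2,-]
F [3,2,4]
H [3,2,4]
H [3,2,4]
H [3,2,4]
H [3,2,4]
H [3,2,4]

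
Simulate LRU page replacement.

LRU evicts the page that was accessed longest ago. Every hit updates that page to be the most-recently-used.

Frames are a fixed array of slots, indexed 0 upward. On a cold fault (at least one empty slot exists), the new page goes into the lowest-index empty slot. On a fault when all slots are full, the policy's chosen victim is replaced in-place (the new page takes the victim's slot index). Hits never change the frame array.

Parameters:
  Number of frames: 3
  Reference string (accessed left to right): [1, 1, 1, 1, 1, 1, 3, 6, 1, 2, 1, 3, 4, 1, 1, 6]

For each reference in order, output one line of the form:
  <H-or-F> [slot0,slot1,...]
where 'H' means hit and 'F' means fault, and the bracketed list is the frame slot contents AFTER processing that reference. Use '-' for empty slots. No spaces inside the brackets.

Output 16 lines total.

F [1,-,-]
H [1,-,-]
H [1,-,-]
H [1,-,-]
H [1,-,-]
H [1,-,-]
F [1,3,-]
F [1,3,6]
H [1,3,6]
F [1,2,6]
H [1,2,6]
F [1,2,3]
F [1,4,3]
H [1,4,3]
H [1,4,3]
F [1,4,6]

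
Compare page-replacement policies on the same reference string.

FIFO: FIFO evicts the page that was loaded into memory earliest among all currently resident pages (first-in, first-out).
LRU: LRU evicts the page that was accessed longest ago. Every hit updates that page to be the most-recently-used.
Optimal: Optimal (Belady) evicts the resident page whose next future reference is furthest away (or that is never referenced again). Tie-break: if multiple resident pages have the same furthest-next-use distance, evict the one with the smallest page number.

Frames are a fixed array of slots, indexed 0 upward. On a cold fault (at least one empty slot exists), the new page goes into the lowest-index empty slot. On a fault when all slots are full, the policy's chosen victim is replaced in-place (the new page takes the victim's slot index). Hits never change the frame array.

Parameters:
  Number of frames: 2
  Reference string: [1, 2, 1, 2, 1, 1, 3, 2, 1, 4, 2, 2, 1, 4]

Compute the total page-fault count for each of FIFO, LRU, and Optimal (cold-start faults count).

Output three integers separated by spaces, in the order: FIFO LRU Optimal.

--- FIFO ---
  step 0: ref 1 -> FAULT, frames=[1,-] (faults so far: 1)
  step 1: ref 2 -> FAULT, frames=[1,2] (faults so far: 2)
  step 2: ref 1 -> HIT, frames=[1,2] (faults so far: 2)
  step 3: ref 2 -> HIT, frames=[1,2] (faults so far: 2)
  step 4: ref 1 -> HIT, frames=[1,2] (faults so far: 2)
  step 5: ref 1 -> HIT, frames=[1,2] (faults so far: 2)
  step 6: ref 3 -> FAULT, evict 1, frames=[3,2] (faults so far: 3)
  step 7: ref 2 -> HIT, frames=[3,2] (faults so far: 3)
  step 8: ref 1 -> FAULT, evict 2, frames=[3,1] (faults so far: 4)
  step 9: ref 4 -> FAULT, evict 3, frames=[4,1] (faults so far: 5)
  step 10: ref 2 -> FAULT, evict 1, frames=[4,2] (faults so far: 6)
  step 11: ref 2 -> HIT, frames=[4,2] (faults so far: 6)
  step 12: ref 1 -> FAULT, evict 4, frames=[1,2] (faults so far: 7)
  step 13: ref 4 -> FAULT, evict 2, frames=[1,4] (faults so far: 8)
  FIFO total faults: 8
--- LRU ---
  step 0: ref 1 -> FAULT, frames=[1,-] (faults so far: 1)
  step 1: ref 2 -> FAULT, frames=[1,2] (faults so far: 2)
  step 2: ref 1 -> HIT, frames=[1,2] (faults so far: 2)
  step 3: ref 2 -> HIT, frames=[1,2] (faults so far: 2)
  step 4: ref 1 -> HIT, frames=[1,2] (faults so far: 2)
  step 5: ref 1 -> HIT, frames=[1,2] (faults so far: 2)
  step 6: ref 3 -> FAULT, evict 2, frames=[1,3] (faults so far: 3)
  step 7: ref 2 -> FAULT, evict 1, frames=[2,3] (faults so far: 4)
  step 8: ref 1 -> FAULT, evict 3, frames=[2,1] (faults so far: 5)
  step 9: ref 4 -> FAULT, evict 2, frames=[4,1] (faults so far: 6)
  step 10: ref 2 -> FAULT, evict 1, frames=[4,2] (faults so far: 7)
  step 11: ref 2 -> HIT, frames=[4,2] (faults so far: 7)
  step 12: ref 1 -> FAULT, evict 4, frames=[1,2] (faults so far: 8)
  step 13: ref 4 -> FAULT, evict 2, frames=[1,4] (faults so far: 9)
  LRU total faults: 9
--- Optimal ---
  step 0: ref 1 -> FAULT, frames=[1,-] (faults so far: 1)
  step 1: ref 2 -> FAULT, frames=[1,2] (faults so far: 2)
  step 2: ref 1 -> HIT, frames=[1,2] (faults so far: 2)
  step 3: ref 2 -> HIT, frames=[1,2] (faults so far: 2)
  step 4: ref 1 -> HIT, frames=[1,2] (faults so far: 2)
  step 5: ref 1 -> HIT, frames=[1,2] (faults so far: 2)
  step 6: ref 3 -> FAULT, evict 1, frames=[3,2] (faults so far: 3)
  step 7: ref 2 -> HIT, frames=[3,2] (faults so far: 3)
  step 8: ref 1 -> FAULT, evict 3, frames=[1,2] (faults so far: 4)
  step 9: ref 4 -> FAULT, evict 1, frames=[4,2] (faults so far: 5)
  step 10: ref 2 -> HIT, frames=[4,2] (faults so far: 5)
  step 11: ref 2 -> HIT, frames=[4,2] (faults so far: 5)
  step 12: ref 1 -> FAULT, evict 2, frames=[4,1] (faults so far: 6)
  step 13: ref 4 -> HIT, frames=[4,1] (faults so far: 6)
  Optimal total faults: 6

Answer: 8 9 6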